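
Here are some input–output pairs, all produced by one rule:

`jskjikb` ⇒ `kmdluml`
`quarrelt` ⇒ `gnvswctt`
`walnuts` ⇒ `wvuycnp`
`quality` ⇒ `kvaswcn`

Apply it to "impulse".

Looking at the pairs, the operation is to shift every letter 2 places forward in the alphabet (wrapping around), then move the last 3 characters to the front (rotate right by 3).
"impulse" → "korwnug" → "nugkorw".

nugkorw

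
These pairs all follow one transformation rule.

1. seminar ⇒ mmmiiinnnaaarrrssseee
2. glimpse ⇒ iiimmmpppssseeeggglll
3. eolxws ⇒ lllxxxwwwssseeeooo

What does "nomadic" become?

Looking at the pairs, the operation is to move the first 2 characters to the end (rotate left by 2), then repeat every character 3 times.
Working it through for "nomadic": intermediate "madicno", final "mmmaaadddiiicccnnnooo".

mmmaaadddiiicccnnnooo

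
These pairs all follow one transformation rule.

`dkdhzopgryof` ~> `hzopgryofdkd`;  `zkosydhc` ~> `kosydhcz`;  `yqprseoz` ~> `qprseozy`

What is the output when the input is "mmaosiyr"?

Rule — move the last 3 characters to the front (rotate right by 3), then swap the front and back halves of the string.
For "mmaosiyr", step one produces "iyrmmaos"; step two turns that into "maosiyrm".

maosiyrm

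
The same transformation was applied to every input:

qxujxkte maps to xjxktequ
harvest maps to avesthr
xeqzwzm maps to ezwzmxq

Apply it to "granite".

rnitega

What's happening: move the first 2 characters to the end (rotate left by 2), then swap the first and last characters.
For "granite" the result is "rnitega".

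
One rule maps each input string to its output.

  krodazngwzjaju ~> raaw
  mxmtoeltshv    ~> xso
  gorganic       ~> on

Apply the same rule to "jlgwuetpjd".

Each output is the input with this applied: take characters alternately from the front and the back (1st, last, 2nd, 2nd-last, ...), then keep one character in every 3, starting at position 3 (positions 3rd, 6th, 9th, ...).
On "jlgwuetpjd": the first step gives "jdljgpwtue", and the second then gives "lpu".

lpu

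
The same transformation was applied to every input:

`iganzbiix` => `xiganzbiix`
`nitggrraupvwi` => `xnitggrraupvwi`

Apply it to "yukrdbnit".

Rule — prepend "x".
Applying that to "yukrdbnit" gives "xyukrdbnit".

xyukrdbnit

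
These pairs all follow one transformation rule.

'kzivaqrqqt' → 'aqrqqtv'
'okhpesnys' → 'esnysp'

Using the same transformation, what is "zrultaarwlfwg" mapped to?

taarwlfwgl

The rule is to delete the first 3 characters, then move the first character to the end.
Working it through for "zrultaarwlfwg": intermediate "ltaarwlfwg", final "taarwlfwgl".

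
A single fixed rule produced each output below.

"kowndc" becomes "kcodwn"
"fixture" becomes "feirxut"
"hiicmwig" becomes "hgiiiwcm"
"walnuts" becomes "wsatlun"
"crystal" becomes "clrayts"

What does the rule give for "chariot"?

cthoair

The transformation: take characters alternately from the front and the back (1st, last, 2nd, 2nd-last, ...).
So "chariot" becomes "cthoair".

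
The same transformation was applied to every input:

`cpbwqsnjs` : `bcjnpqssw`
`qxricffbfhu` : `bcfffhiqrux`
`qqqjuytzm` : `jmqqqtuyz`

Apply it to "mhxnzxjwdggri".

The rule is to sort the characters into alphabetical order.
On "mhxnzxjwdggri" that produces "dgghijmnrwxxz".

dgghijmnrwxxz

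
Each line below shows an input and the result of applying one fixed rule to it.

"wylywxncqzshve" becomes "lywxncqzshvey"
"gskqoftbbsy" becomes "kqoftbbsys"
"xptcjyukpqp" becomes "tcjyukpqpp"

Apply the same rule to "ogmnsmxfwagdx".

Looking at the pairs, the operation is to delete the first character, then move the first character to the end.
For "ogmnsmxfwagdx" the result is "mnsmxfwagdxg".

mnsmxfwagdxg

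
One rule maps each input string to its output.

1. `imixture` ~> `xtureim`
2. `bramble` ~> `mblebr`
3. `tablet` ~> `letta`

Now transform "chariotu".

riotuch

What's happening: move the first 2 characters to the end (rotate left by 2), then delete the first character.
On "chariotu": the first step gives "ariotuch", and the second then gives "riotuch".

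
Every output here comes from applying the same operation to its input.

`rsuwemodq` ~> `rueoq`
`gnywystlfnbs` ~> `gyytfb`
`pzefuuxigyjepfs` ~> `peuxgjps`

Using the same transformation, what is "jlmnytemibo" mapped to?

The pattern: keep every other character starting from the first (positions 1st, 3rd, 5th, ...).
On "jlmnytemibo" that produces "jmyeio".

jmyeio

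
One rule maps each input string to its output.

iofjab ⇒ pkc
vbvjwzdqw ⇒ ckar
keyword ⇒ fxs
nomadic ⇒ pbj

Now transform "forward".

Each output is the input with this applied: keep every other character starting from the second (positions 2nd, 4th, 6th, ...), then shift every letter 1 place forward in the alphabet (wrapping around).
On "forward": the first step gives "owr", and the second then gives "pxs".
(Check on "keyword": → "ewr" → "fxs" ✓)

pxs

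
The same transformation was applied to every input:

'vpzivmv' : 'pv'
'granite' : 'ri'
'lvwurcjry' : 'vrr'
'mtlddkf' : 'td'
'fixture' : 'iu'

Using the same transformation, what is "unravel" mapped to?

nv

Looking at the pairs, the operation is to keep one character in every 3, starting at position 2 (positions 2nd, 5th, 8th, ...).
"unravel" → "nv".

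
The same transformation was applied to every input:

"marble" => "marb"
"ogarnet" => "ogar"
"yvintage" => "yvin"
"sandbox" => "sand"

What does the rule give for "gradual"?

Looking at the pairs, the operation is to keep only the first 4 characters.
For "gradual" the result is "grad".

grad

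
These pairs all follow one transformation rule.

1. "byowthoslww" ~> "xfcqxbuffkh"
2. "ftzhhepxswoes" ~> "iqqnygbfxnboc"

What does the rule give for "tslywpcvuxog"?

uhfyledgxpcb

What's happening: shift every letter 9 places forward in the alphabet (wrapping around), then move the first 2 characters to the end (rotate left by 2).
On "tslywpcvuxog": the first step gives "cbuhfyledgxp", and the second then gives "uhfyledgxpcb".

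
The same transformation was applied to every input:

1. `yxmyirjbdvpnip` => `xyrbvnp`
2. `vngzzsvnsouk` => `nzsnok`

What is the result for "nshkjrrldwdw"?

The rule is to keep every other character starting from the second (positions 2nd, 4th, 6th, ...).
Doing the same to "nshkjrrldwdw": "skrlww".

skrlww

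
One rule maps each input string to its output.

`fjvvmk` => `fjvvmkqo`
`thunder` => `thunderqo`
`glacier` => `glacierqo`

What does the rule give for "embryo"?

embryoqo

The pattern: append "qo".
On "embryo" that produces "embryoqo".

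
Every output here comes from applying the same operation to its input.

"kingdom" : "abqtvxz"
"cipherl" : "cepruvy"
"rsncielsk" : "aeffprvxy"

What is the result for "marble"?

enoryz

The rule is to shift every letter 13 places forward in the alphabet (wrapping around) — i.e. ROT13, then sort the characters into alphabetical order.
For "marble", step one produces "zneoyr"; step two turns that into "enoryz".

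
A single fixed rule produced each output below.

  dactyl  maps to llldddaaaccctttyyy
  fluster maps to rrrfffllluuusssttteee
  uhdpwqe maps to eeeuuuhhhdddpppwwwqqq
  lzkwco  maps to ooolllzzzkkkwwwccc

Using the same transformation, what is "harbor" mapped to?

The pattern: move the last character to the front, then repeat every character 3 times.
Working it through for "harbor": intermediate "rharbo", final "rrrhhhaaarrrbbbooo".

rrrhhhaaarrrbbbooo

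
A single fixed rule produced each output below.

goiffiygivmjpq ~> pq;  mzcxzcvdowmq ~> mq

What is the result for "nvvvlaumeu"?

The transformation: keep only the last 2 characters.
So "nvvvlaumeu" becomes "eu".

eu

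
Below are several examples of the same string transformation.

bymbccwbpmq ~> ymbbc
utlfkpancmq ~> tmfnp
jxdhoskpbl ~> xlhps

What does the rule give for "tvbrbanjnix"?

virja

Each output is the input with this applied: keep every other character starting from the second (positions 2nd, 4th, 6th, ...), then take characters alternately from the front and the back (1st, last, 2nd, 2nd-last, ...).
"tvbrbanjnix" → "vraji" → "virja".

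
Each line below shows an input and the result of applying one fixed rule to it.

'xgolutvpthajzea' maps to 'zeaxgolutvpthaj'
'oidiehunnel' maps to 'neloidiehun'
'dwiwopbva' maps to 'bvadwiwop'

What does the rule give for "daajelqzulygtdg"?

tdgdaajelqzulyg

The transformation: move the last 3 characters to the front (rotate right by 3).
So "daajelqzulygtdg" becomes "tdgdaajelqzulyg".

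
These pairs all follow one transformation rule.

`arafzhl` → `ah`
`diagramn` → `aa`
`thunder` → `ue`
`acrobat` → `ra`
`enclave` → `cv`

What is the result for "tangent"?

The rule is to keep one character in every 3, starting at position 3 (positions 3rd, 6th, 9th, ...).
So "tangent" becomes "nn".

nn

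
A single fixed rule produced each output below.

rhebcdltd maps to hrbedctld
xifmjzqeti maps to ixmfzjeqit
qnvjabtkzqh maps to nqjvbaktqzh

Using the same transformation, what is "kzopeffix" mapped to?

zkpofeifx

Each output is the input with this applied: swap each adjacent pair of characters (1↔2, 3↔4, ...).
"kzopeffix" → "zkpofeifx".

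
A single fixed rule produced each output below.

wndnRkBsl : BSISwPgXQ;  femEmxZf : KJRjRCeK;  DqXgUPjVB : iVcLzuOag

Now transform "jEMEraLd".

OjrjWFqI

What's happening: shift every letter 5 places forward in the alphabet (wrapping around), then flip the case of every letter.
For "jEMEraLd" the result is "OjrjWFqI".
(Check on "wndnRkBsl": → "bsisWpGxq" → "BSISwPgXQ" ✓)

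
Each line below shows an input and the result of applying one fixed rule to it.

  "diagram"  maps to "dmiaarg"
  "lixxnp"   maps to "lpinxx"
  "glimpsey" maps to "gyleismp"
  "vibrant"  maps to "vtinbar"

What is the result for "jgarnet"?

Rule — take characters alternately from the front and the back (1st, last, 2nd, 2nd-last, ...).
"jgarnet" → "jtgeanr".

jtgeanr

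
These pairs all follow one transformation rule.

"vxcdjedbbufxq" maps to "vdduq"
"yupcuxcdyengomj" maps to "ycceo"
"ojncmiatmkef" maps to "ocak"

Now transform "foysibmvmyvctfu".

fsmyt

The rule is to keep one character in every 3, starting at position 1 (positions 1st, 4th, 7th, ...).
So "foysibmvmyvctfu" becomes "fsmyt".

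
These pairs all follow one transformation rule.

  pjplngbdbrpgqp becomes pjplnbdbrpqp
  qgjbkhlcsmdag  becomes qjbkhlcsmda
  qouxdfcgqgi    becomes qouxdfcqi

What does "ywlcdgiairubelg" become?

ywlcdiairubel

Looking at the pairs, the operation is to remove every "g".
Doing the same to "ywlcdgiairubelg": "ywlcdiairubel".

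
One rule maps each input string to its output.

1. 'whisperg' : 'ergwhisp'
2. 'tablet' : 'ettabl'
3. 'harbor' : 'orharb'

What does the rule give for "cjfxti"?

ticjfx

The rule is to move the first character to the end, then swap the front and back halves of the string.
Starting from "cjfxti": after the first operation, "jfxtic"; after the second, "ticjfx".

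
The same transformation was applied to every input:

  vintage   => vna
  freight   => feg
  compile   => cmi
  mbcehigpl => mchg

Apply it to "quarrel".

The transformation: keep every other character starting from the first (positions 1st, 3rd, 5th, ...), then delete the last character.
Applying both steps to "quarrel": "qarl", then "qar".

qar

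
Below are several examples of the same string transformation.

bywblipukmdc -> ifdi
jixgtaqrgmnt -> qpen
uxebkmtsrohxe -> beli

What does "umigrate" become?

btpn

The rule is to shift every letter 7 places forward in the alphabet (wrapping around), then keep only the first 4 characters.
Applying both steps to "umigrate": "btpnyhal", then "btpn".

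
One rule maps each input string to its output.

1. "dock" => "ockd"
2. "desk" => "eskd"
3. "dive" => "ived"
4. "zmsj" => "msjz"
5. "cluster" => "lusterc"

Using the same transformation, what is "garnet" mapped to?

Looking at the pairs, the operation is to move the first character to the end.
"garnet" → "arnetg".

arnetg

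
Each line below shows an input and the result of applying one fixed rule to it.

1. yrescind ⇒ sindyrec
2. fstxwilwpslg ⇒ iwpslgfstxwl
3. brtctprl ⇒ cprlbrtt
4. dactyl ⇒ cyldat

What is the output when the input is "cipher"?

Looking at the pairs, the operation is to swap the front and back halves of the string, then swap the first and last characters.
On "cipher": the first step gives "hercip", and the second then gives "percih".

percih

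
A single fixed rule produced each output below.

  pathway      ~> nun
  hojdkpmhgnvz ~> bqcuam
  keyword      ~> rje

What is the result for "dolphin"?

What's happening: shift every letter 13 places forward in the alphabet (wrapping around) — i.e. ROT13, then keep every other character starting from the second (positions 2nd, 4th, 6th, ...).
For "dolphin" the result is "bcv".

bcv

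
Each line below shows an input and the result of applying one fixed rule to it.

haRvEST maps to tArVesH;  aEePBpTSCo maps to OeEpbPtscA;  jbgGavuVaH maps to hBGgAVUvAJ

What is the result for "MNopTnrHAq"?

The pattern: flip the case of every letter, then swap the first and last characters.
Starting from "MNopTnrHAq": after the first operation, "mnOPtNRhaQ"; after the second, "QnOPtNRham".

QnOPtNRham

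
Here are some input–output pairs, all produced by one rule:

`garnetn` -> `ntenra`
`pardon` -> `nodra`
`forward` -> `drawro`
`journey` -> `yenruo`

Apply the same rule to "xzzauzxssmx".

The rule is to delete the first character, then reverse the string.
Starting from "xzzauzxssmx": after the first operation, "zzauzxssmx"; after the second, "xmssxzuazz".
(Check on "garnetn": → "arnetn" → "ntenra" ✓)

xmssxzuazz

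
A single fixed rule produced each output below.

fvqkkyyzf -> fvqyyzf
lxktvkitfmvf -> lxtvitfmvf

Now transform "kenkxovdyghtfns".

enxovdyghtfns

The rule is to remove every "k".
So "kenkxovdyghtfns" becomes "enxovdyghtfns".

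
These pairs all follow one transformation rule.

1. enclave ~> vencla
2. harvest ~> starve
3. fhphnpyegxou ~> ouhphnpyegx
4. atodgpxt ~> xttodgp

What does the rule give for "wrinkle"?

Looking at the pairs, the operation is to delete the first character, then move the last 2 characters to the front (rotate right by 2).
"wrinkle" → "rinkle" → "lerink".

lerink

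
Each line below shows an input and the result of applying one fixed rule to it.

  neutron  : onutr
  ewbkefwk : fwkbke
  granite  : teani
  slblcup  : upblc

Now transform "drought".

htoug

The transformation: delete the first 2 characters, then move the first 3 characters to the end (rotate left by 3).
"drought" → "ought" → "htoug".
(Check on "granite": → "anite" → "teani" ✓)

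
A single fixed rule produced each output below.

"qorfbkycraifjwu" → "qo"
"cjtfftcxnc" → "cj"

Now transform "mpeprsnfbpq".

Rule — keep only the first 2 characters.
Applying that to "mpeprsnfbpq" gives "mp".

mp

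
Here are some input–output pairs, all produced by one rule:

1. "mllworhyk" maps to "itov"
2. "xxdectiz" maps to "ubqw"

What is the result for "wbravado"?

What's happening: shift every letter 3 places backward in the alphabet (wrapping around), then keep every other character starting from the second (positions 2nd, 4th, 6th, ...).
On "wbravado" that produces "yxxl".

yxxl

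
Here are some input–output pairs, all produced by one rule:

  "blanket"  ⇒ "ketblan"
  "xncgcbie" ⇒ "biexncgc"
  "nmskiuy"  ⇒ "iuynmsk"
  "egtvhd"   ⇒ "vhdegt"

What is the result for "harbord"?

ordharb

Looking at the pairs, the operation is to move the last 3 characters to the front (rotate right by 3).
"harbord" → "ordharb".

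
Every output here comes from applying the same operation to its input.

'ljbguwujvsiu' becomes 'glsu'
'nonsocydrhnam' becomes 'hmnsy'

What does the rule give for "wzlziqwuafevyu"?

fwwyz

The pattern: keep one character in every 3, starting at position 1 (positions 1st, 4th, 7th, ...), then sort the characters into alphabetical order.
On "wzlziqwuafevyu": the first step gives "wzwfy", and the second then gives "fwwyz".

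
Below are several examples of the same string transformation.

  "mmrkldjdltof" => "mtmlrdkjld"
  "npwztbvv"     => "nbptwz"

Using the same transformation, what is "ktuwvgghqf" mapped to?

What's happening: delete the last 2 characters, then take characters alternately from the front and the back (1st, last, 2nd, 2nd-last, ...).
Working it through for "ktuwvgghqf": intermediate "ktuwvggh", final "khtgugwv".

khtgugwv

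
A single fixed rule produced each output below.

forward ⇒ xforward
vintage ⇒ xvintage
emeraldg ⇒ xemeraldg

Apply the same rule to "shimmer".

The transformation: prepend "x".
"shimmer" → "xshimmer".

xshimmer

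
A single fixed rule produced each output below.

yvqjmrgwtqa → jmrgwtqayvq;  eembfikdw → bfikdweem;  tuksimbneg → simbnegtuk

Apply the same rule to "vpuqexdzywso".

Each output is the input with this applied: move the first 3 characters to the end (rotate left by 3).
Doing the same to "vpuqexdzywso": "qexdzywsovpu".

qexdzywsovpu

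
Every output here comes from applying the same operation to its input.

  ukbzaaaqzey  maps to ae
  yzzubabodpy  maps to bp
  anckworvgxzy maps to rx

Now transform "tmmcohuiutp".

ut

The pattern: keep one character in every 3, starting at position 1 (positions 1st, 4th, 7th, ...), then delete the first 2 characters.
On "tmmcohuiutp": the first step gives "tcut", and the second then gives "ut".
(Check on "anckworvgxzy": → "akrx" → "rx" ✓)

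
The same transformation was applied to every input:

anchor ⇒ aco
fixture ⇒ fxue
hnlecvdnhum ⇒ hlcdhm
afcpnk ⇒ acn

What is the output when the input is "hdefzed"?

The rule is to keep every other character starting from the first (positions 1st, 3rd, 5th, ...).
So "hdefzed" becomes "hezd".

hezd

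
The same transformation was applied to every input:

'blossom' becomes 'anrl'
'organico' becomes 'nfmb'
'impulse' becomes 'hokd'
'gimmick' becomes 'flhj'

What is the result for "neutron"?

The rule is to keep every other character starting from the first (positions 1st, 3rd, 5th, ...), then shift every letter 1 place backward in the alphabet (wrapping around).
Starting from "neutron": after the first operation, "nurn"; after the second, "mtqm".
(Check on "organico": → "ognc" → "nfmb" ✓)

mtqm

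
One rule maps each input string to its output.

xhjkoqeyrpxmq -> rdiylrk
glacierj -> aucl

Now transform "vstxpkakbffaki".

Rule — shift every letter 6 places backward in the alphabet (wrapping around), then keep every other character starting from the first (positions 1st, 3rd, 5th, ...).
"vstxpkakbffaki" → "pmnrjeuevzzuec" → "pnjuvze".

pnjuvze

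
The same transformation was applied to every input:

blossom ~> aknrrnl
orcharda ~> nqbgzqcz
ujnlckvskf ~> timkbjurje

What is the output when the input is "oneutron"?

nmdtsqnm

Rule — shift every letter 1 place backward in the alphabet (wrapping around).
Applying that to "oneutron" gives "nmdtsqnm".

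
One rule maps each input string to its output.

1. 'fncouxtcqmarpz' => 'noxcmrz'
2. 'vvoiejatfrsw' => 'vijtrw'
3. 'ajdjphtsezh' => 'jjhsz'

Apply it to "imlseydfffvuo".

Each output is the input with this applied: keep every other character starting from the second (positions 2nd, 4th, 6th, ...).
For "imlseydfffvuo" the result is "msyffu".

msyffu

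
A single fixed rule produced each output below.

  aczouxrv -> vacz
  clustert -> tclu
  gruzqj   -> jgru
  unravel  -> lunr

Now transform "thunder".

Each output is the input with this applied: move the last character to the front, then keep only the first 4 characters.
Working it through for "thunder": intermediate "rthunde", final "rthu".

rthu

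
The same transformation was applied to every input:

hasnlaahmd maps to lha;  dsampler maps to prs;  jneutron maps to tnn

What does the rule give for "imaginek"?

ikm

The rule is to keep one character in every 3, starting at position 2 (positions 2nd, 5th, 8th, ...), then move the first character to the end.
On "imaginek": the first step gives "mik", and the second then gives "ikm".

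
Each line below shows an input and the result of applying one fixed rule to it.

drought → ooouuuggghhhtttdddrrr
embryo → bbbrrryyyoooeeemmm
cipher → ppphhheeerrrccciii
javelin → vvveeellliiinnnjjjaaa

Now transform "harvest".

The transformation: move the first 2 characters to the end (rotate left by 2), then repeat every character 3 times.
Applying both steps to "harvest": "rvestha", then "rrrvvveeesssttthhhaaa".
(Check on "embryo": → "bryoem" → "bbbrrryyyoooeeemmm" ✓)

rrrvvveeesssttthhhaaa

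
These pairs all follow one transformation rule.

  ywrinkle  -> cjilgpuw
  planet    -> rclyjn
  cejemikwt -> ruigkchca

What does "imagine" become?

Looking at the pairs, the operation is to shift every letter 2 places backward in the alphabet (wrapping around), then reverse the string.
Starting from "imagine": after the first operation, "gkyeglc"; after the second, "clgeykg".
(Check on "planet": → "njylcr" → "rclyjn" ✓)

clgeykg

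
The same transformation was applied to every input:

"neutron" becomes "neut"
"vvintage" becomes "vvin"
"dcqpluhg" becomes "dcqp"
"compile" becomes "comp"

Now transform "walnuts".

waln

Each output is the input with this applied: keep only the first 4 characters.
Applying that to "walnuts" gives "waln".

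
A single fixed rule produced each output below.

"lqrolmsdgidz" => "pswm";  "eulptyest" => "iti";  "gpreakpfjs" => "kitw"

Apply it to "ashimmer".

The rule is to keep one character in every 3, starting at position 1 (positions 1st, 4th, 7th, ...), then shift every letter 4 places forward in the alphabet (wrapping around).
"ashimmer" → "aie" → "emi".

emi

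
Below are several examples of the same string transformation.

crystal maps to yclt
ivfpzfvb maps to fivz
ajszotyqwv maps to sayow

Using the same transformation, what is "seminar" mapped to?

msrn

The pattern: keep every other character starting from the first (positions 1st, 3rd, 5th, ...), then swap each adjacent pair of characters (1↔2, 3↔4, ...).
For "seminar", step one produces "smnr"; step two turns that into "msrn".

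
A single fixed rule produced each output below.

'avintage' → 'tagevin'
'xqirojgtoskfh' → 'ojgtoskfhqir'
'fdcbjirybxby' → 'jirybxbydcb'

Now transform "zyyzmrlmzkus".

In each case the input is transformed by: delete the first character, then move the first 3 characters to the end (rotate left by 3).
"zyyzmrlmzkus" → "mrlmzkusyyz".

mrlmzkusyyz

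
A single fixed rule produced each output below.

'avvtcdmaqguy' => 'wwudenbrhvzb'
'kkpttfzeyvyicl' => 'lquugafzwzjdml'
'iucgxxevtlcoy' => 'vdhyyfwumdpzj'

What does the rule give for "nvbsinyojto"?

wctjozpkupo

The pattern: shift every letter 1 place forward in the alphabet (wrapping around), then move the first character to the end.
For "nvbsinyojto", step one produces "owctjozpkup"; step two turns that into "wctjozpkupo".
(Check on "iucgxxevtlcoy": → "jvdhyyfwumdpz" → "vdhyyfwumdpzj" ✓)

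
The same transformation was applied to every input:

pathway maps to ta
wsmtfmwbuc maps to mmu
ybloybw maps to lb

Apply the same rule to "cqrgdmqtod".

rmo

Looking at the pairs, the operation is to keep one character in every 3, starting at position 3 (positions 3rd, 6th, 9th, ...).
On "cqrgdmqtod" that produces "rmo".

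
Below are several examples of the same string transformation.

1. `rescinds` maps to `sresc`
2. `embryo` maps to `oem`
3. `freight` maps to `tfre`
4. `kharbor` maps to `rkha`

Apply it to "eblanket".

Rule — move the last character to the front, then delete the last 3 characters.
Working it through for "eblanket": intermediate "teblanke", final "tebla".

tebla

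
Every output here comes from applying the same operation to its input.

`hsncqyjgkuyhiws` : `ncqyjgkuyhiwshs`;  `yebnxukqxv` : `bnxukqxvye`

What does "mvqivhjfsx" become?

qivhjfsxmv

Rule — move the first 2 characters to the end (rotate left by 2).
Doing the same to "mvqivhjfsx": "qivhjfsxmv".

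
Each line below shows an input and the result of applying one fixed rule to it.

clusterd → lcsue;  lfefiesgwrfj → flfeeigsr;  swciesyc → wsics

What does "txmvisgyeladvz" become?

xtvmsiygled

The rule is to swap each adjacent pair of characters (1↔2, 3↔4, ...), then delete the last 3 characters.
Applying that to "txmvisgyeladvz" gives "xtvmsiygled".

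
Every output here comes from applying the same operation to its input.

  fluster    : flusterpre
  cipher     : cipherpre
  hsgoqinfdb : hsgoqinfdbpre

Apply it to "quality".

The rule is to append "pre".
So "quality" becomes "qualitypre".

qualitypre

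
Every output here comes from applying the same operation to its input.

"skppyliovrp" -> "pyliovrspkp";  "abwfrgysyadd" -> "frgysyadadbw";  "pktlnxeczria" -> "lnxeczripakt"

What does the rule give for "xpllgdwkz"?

In each case the input is transformed by: swap the first and last characters, then move the first 3 characters to the end (rotate left by 3).
Applying that to "xpllgdwkz" gives "lgdwkxzpl".
(Check on "abwfrgysyadd": → "dbwfrgysyada" → "frgysyadadbw" ✓)

lgdwkxzpl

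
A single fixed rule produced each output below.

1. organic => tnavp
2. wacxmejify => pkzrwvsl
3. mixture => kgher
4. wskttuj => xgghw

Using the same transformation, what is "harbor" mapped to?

eobe

The pattern: delete the first 2 characters, then shift every letter 13 places forward in the alphabet (wrapping around) — i.e. ROT13.
For "harbor", step one produces "rbor"; step two turns that into "eobe".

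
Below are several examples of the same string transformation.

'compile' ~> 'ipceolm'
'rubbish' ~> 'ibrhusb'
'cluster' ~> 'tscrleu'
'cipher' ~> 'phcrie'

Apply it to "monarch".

Looking at the pairs, the operation is to take characters alternately from the front and the back (1st, last, 2nd, 2nd-last, ...), then move the last 2 characters to the front (rotate right by 2).
Applying that to "monarch" gives "ramhocn".

ramhocn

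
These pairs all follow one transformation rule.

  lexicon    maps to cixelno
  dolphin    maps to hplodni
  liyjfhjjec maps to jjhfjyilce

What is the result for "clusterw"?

The transformation: reverse the string, then move the first 2 characters to the end (rotate left by 2).
Working it through for "clusterw": intermediate "wretsulc", final "etsulcwr".
(Check on "dolphin": → "nihplod" → "hplodni" ✓)

etsulcwr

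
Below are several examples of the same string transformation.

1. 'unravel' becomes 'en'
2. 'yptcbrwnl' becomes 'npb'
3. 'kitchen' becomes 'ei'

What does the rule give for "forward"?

ro

In each case the input is transformed by: move the last 3 characters to the front (rotate right by 3), then keep one character in every 3, starting at position 2 (positions 2nd, 5th, 8th, ...).
For "forward", step one produces "ardforw"; step two turns that into "ro".
(Check on "unravel": → "velunra" → "en" ✓)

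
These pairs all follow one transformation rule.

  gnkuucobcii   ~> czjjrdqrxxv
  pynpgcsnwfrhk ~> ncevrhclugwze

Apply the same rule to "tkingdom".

Rule — move the first character to the end, then shift every letter 11 places backward in the alphabet (wrapping around).
For "tkingdom", step one produces "kingdomt"; step two turns that into "zxcvsdbi".
(Check on "gnkuucobcii": → "nkuucobciig" → "czjjrdqrxxv" ✓)

zxcvsdbi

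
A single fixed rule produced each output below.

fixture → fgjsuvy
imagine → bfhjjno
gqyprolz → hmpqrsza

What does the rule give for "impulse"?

The pattern: sort the characters into alphabetical order, then shift every letter 1 place forward in the alphabet (wrapping around).
On "impulse": the first step gives "eilmpsu", and the second then gives "fjmnqtv".

fjmnqtv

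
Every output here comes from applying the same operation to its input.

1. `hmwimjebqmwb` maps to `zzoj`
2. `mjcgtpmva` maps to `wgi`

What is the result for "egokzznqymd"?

tmdq

Each output is the input with this applied: shift every letter 13 places forward in the alphabet (wrapping around) — i.e. ROT13, then keep one character in every 3, starting at position 2 (positions 2nd, 5th, 8th, ...).
Working it through for "egokzznqymd": intermediate "rtbxmmadlzq", final "tmdq".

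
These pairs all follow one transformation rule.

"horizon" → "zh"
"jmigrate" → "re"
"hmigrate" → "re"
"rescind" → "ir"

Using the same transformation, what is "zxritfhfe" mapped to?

In each case the input is transformed by: move the first 2 characters to the end (rotate left by 2), then keep one character in every 3, starting at position 3 (positions 3rd, 6th, 9th, ...).
Applying that to "zxritfhfe" gives "tfx".

tfx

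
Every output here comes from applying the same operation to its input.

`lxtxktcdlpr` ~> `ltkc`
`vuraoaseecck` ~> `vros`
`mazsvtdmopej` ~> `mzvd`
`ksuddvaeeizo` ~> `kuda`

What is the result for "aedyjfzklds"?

What's happening: keep every other character starting from the first (positions 1st, 3rd, 5th, ...), then keep only the first 4 characters.
Starting from "aedyjfzklds": after the first operation, "adjzls"; after the second, "adjz".
(Check on "mazsvtdmopej": → "mzvdoe" → "mzvd" ✓)

adjz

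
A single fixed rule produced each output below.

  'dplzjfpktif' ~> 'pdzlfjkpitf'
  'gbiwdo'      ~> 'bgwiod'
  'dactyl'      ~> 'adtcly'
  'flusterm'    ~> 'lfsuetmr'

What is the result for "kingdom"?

ikgnodm

The pattern: swap each adjacent pair of characters (1↔2, 3↔4, ...).
On "kingdom" that produces "ikgnodm".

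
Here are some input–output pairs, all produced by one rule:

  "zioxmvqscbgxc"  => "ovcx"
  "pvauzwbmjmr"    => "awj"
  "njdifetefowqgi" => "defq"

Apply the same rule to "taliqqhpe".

The rule is to keep one character in every 3, starting at position 3 (positions 3rd, 6th, 9th, ...).
"taliqqhpe" → "lqe".

lqe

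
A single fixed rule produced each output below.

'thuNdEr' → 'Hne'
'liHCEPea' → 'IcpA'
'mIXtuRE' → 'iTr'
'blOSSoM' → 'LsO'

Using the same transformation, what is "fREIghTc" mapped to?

riHC

The pattern: keep every other character starting from the second (positions 2nd, 4th, 6th, ...), then flip the case of every letter.
Working it through for "fREIghTc": intermediate "RIhc", final "riHC".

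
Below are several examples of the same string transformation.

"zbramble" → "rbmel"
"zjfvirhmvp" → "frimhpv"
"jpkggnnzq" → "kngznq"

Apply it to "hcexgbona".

ebgnoa

What's happening: swap each adjacent pair of characters (1↔2, 3↔4, ...), then delete the first 3 characters.
Working it through for "hcexgbona": intermediate "chxebgnoa", final "ebgnoa".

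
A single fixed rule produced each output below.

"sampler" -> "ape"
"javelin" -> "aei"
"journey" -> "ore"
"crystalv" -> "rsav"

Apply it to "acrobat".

Looking at the pairs, the operation is to keep every other character starting from the second (positions 2nd, 4th, 6th, ...).
So "acrobat" becomes "coa".

coa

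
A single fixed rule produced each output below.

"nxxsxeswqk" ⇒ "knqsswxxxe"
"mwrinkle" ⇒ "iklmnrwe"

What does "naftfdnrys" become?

dffnnrstya

The pattern: sort the characters into alphabetical order, then move the first character to the end.
For "naftfdnrys" the result is "dffnnrstya".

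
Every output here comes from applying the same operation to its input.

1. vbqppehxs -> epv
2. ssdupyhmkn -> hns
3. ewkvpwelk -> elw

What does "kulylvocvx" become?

kov

Rule — sort the characters into alphabetical order, then keep one character in every 3, starting at position 2 (positions 2nd, 5th, 8th, ...).
On "kulylvocvx": the first step gives "ckllouvvxy", and the second then gives "kov".
(Check on "ssdupyhmkn": → "dhkmnpssuy" → "hns" ✓)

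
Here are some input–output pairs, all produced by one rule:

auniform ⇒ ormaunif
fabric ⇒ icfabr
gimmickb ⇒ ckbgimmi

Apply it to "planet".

What's happening: swap the front and back halves of the string, then move the first character to the end.
For "planet", step one produces "netpla"; step two turns that into "etplan".

etplan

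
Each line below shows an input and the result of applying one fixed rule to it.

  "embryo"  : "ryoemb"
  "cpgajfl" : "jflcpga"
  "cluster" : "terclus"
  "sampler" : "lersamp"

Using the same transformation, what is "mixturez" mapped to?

Rule — move the last 3 characters to the front (rotate right by 3).
Doing the same to "mixturez": "rezmixtu".

rezmixtu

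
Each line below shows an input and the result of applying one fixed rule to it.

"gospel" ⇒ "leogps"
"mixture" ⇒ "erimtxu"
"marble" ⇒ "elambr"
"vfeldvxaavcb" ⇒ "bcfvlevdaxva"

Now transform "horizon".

What's happening: move the last 2 characters to the front (rotate right by 2), then swap each adjacent pair of characters (1↔2, 3↔4, ...).
For "horizon", step one produces "onhoriz"; step two turns that into "noohirz".

noohirz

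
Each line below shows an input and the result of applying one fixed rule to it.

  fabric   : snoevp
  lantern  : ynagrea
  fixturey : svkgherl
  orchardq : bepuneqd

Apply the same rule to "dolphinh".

qbycuvau

Rule — shift every letter 13 places forward in the alphabet (wrapping around) — i.e. ROT13.
On "dolphinh" that produces "qbycuvau".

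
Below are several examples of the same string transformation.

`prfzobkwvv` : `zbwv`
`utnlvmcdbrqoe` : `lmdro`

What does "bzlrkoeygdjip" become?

In each case the input is transformed by: keep every other character starting from the second (positions 2nd, 4th, 6th, ...), then delete the first character.
So "bzlrkoeygdjip" becomes "roydi".

roydi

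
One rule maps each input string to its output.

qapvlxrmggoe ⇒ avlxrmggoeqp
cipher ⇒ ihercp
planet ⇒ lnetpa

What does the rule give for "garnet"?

anetgr

What's happening: move the first 2 characters to the end (rotate left by 2), then swap the first and last characters.
Applying both steps to "garnet": "rnetga", then "anetgr".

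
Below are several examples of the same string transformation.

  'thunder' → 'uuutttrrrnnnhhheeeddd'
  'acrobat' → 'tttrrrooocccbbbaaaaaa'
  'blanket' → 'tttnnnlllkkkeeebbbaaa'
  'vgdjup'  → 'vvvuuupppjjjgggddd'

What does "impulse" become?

uuussspppmmmllliiieee

What's happening: repeat every character 3 times, then sort the characters into reverse alphabetical order.
"impulse" → "iiimmmpppuuulllssseee" → "uuussspppmmmllliiieee".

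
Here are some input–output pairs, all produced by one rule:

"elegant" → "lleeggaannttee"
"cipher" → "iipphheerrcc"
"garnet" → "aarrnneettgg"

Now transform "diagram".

iiaaggrraammdd

The transformation: double every character, then move the first 2 characters to the end (rotate left by 2).
Applying both steps to "diagram": "ddiiaaggrraamm", then "iiaaggrraammdd".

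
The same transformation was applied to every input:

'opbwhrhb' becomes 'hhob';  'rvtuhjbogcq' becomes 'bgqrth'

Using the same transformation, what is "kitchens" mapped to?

What's happening: keep every other character starting from the first (positions 1st, 3rd, 5th, ...), then swap the front and back halves of the string.
Working it through for "kitchens": intermediate "kthn", final "hnkt".
(Check on "rvtuhjbogcq": → "rthbgq" → "bgqrth" ✓)

hnkt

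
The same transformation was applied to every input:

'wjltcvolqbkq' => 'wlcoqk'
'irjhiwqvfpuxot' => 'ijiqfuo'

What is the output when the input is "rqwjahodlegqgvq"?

rwaolggq

Each output is the input with this applied: keep every other character starting from the first (positions 1st, 3rd, 5th, ...).
Applying that to "rqwjahodlegqgvq" gives "rwaolggq".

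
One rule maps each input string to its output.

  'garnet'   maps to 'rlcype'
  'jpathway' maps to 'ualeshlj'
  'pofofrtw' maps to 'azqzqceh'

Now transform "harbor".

Looking at the pairs, the operation is to shift every letter 11 places forward in the alphabet (wrapping around).
On "harbor" that produces "slcmzc".

slcmzc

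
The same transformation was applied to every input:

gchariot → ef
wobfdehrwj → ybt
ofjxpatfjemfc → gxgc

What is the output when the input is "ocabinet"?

The transformation: shift every letter 3 places backward in the alphabet (wrapping around), then keep one character in every 3, starting at position 3 (positions 3rd, 6th, 9th, ...).
On "ocabinet": the first step gives "lzxyfkbq", and the second then gives "xk".

xk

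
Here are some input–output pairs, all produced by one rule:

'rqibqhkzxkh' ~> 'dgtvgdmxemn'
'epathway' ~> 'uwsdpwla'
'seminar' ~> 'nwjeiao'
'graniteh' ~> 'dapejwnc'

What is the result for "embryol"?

Rule — shift every letter 4 places backward in the alphabet (wrapping around), then reverse the string.
"embryol" → "aixnukh" → "hkunxia".
(Check on "rqibqhkzxkh": → "nmexmdgvtgd" → "dgtvgdmxemn" ✓)

hkunxia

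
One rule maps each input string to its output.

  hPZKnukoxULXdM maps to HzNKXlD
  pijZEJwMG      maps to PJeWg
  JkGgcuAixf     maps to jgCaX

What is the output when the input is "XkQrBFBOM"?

xqbbm

What's happening: flip the case of every letter, then keep every other character starting from the first (positions 1st, 3rd, 5th, ...).
Applying both steps to "XkQrBFBOM": "xKqRbfbom", then "xqbbm".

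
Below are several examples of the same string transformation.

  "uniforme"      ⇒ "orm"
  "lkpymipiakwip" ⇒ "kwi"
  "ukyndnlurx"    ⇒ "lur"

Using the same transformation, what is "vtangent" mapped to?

gen

Each output is the input with this applied: move the last character to the front, then keep only the last 3 characters.
Working it through for "vtangent": intermediate "tvtangen", final "gen".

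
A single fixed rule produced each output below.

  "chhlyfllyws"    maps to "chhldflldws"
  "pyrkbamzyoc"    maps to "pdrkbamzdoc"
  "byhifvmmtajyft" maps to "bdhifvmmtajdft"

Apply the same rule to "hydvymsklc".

hddvdmsklc

The rule is to replace every "y" with "d".
"hydvymsklc" → "hddvdmsklc".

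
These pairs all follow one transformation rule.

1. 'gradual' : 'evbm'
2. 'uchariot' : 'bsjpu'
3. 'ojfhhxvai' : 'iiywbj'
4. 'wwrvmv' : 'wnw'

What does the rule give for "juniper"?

Each output is the input with this applied: shift every letter 1 place forward in the alphabet (wrapping around), then delete the first 3 characters.
"juniper" → "kvojqfs" → "jqfs".

jqfs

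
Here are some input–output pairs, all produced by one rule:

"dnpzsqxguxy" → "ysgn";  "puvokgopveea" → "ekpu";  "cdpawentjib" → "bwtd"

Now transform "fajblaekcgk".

Each output is the input with this applied: keep one character in every 3, starting at position 2 (positions 2nd, 5th, 8th, ...), then swap the first and last characters.
On "fajblaekcgk": the first step gives "alkk", and the second then gives "klka".
(Check on "puvokgopveea": → "ukpe" → "ekpu" ✓)

klka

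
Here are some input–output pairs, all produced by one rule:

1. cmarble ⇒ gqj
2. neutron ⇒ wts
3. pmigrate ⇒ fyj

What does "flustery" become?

jwd

The transformation: shift every letter 5 places forward in the alphabet (wrapping around), then keep only the last 3 characters.
Starting from "flustery": after the first operation, "kqzxyjwd"; after the second, "jwd".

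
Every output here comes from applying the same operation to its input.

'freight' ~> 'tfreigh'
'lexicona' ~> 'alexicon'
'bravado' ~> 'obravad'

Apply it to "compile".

In each case the input is transformed by: move the last character to the front.
For "compile" the result is "ecompil".

ecompil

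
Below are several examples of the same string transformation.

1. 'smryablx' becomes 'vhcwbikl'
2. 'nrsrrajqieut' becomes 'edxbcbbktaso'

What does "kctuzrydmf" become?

wpumdejbin

The transformation: shift every letter 10 places forward in the alphabet (wrapping around), then move the last 2 characters to the front (rotate right by 2).
Starting from "kctuzrydmf": after the first operation, "umdejbinwp"; after the second, "wpumdejbin".
(Check on "smryablx": → "cwbiklvh" → "vhcwbikl" ✓)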